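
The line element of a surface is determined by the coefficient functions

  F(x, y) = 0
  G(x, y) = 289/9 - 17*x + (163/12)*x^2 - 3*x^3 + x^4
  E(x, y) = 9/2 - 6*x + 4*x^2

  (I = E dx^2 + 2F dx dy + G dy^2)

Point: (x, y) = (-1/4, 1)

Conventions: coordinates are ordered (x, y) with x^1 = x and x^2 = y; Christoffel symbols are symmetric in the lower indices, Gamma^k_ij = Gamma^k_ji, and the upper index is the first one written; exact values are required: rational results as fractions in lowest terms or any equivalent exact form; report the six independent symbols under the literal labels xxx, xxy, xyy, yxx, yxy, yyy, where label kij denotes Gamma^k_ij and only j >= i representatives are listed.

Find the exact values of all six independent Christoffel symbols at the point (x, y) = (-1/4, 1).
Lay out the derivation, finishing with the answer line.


E = 25/4, F = 0, G = 85849/2304 at the point
E_x = -8, E_y = 0, F_x = 0, F_y = 0, G_x = -293/12, G_y = 0
EG - F^2 = 2146225/9216;  g^inv = (9216/2146225) * [[85849/2304, 0], [0, 25/4]]
first-kind symbols [ij,l] = (1/2)(d_i g_jl + d_j g_il - d_l g_ij): [xx,x] = E_x/2 = -4, [xx,y] = F_x - E_y/2 = 0, [xy,x] = E_y/2 = 0, [xy,y] = G_x/2 = -293/24, [yy,x] = F_y - G_x/2 = 293/24, [yy,y] = G_y/2 = 0
Gamma^x_ij = (G*[ij,x] - F*[ij,y])/(EG - F^2), Gamma^y_ij = (E*[ij,y] - F*[ij,x])/(EG - F^2)

Answer: Gamma_xxx = -16/25, Gamma_xxy = 0, Gamma_xyy = 293/150, Gamma_yxx = 0, Gamma_yxy = -96/293, Gamma_yyy = 0


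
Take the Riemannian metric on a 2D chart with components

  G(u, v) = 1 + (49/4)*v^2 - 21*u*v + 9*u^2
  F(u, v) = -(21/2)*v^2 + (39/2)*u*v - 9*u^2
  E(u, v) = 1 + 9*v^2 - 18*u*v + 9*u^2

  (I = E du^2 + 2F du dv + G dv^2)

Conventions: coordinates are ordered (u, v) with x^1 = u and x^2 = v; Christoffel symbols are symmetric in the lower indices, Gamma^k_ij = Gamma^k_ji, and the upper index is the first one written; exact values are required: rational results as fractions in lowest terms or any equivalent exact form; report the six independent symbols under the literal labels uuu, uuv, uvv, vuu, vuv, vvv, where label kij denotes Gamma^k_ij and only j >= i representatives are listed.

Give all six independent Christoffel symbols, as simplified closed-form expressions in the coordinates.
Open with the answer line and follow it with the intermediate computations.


Answer: Gamma_uuu = (36*u - 36*v)/(72*u^2 - 156*u*v + 85*v^2 + 4), Gamma_uuv = (-36*u + 36*v)/(72*u^2 - 156*u*v + 85*v^2 + 4), Gamma_uvv = (42*u - 42*v)/(72*u^2 - 156*u*v + 85*v^2 + 4), Gamma_vuu = (-36*u + 42*v)/(72*u^2 - 156*u*v + 85*v^2 + 4), Gamma_vuv = (36*u - 42*v)/(72*u^2 - 156*u*v + 85*v^2 + 4), Gamma_vvv = (-42*u + 49*v)/(72*u^2 - 156*u*v + 85*v^2 + 4)

E = 1 + 9*v^2 - 18*u*v + 9*u^2; F = -(21/2)*v^2 + (39/2)*u*v - 9*u^2; G = 1 + (49/4)*v^2 - 21*u*v + 9*u^2
Gamma^k_ij = (1/2) g^{kl} (d_i g_jl + d_j g_il - d_l g_ij), with g^inv = (1/(EG-F^2)) [[G, -F], [-F, E]]
first partials: E_u = -18*v + 18*u, E_v = 18*v - 18*u, F_u = (39/2)*v - 18*u, F_v = -21*v + (39/2)*u, G_u = -21*v + 18*u, G_v = (49/2)*v - 21*u
D = EG - F^2 = 1 + (85/4)*v^2 - 39*u*v + 18*u^2
expanded: Gamma^u_uu = (G E_u - 2F F_u + F E_v)/(2D), Gamma^u_uv = (G E_v - F G_u)/(2D), Gamma^u_vv = (2G F_v - G G_u - F G_v)/(2D), Gamma^v_uu = (2E F_u - E E_v - F E_u)/(2D), Gamma^v_uv = (E G_u - F E_v)/(2D), Gamma^v_vv = (E G_v - 2F F_v + F G_u)/(2D); substitute and cancel common factors


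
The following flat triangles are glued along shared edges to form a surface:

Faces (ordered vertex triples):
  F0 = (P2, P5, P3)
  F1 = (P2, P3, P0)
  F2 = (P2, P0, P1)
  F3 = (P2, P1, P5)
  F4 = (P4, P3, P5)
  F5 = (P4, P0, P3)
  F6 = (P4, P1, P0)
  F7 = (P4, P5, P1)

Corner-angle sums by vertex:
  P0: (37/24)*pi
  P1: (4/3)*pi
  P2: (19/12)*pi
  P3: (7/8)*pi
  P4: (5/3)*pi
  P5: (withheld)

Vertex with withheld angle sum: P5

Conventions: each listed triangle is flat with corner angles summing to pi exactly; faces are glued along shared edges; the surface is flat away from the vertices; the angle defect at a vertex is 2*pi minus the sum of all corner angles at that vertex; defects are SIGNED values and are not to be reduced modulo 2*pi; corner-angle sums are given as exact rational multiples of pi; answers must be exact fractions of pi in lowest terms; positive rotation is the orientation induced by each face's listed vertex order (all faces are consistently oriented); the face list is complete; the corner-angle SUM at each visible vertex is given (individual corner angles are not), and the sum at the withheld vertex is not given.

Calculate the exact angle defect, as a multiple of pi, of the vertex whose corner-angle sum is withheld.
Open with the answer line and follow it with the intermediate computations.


Answer: defect(P5) = pi

V = 6, E = 12, F = 8; chi = V - E + F = 2
Gauss-Bonnet: total defect = 2*pi*chi = 4*pi; visible defects sum to 3*pi


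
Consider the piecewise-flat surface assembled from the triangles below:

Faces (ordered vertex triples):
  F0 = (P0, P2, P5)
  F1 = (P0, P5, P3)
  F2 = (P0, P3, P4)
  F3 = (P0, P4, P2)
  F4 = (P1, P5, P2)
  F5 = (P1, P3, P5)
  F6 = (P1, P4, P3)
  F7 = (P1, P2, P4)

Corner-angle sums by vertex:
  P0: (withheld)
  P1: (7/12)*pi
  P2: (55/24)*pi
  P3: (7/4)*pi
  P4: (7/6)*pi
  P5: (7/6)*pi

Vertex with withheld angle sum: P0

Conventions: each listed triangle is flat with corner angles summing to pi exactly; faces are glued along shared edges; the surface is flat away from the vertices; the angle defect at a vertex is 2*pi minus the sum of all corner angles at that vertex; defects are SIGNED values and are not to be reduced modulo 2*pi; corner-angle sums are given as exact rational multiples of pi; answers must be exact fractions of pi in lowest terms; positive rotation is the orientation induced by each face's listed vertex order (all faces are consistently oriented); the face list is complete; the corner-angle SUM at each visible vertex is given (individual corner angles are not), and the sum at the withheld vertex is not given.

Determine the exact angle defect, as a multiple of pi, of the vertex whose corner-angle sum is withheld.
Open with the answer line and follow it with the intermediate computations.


Answer: defect(P0) = (23/24)*pi

V = 6, E = 12, F = 8; chi = V - E + F = 2
Gauss-Bonnet: total defect = 2*pi*chi = 4*pi; visible defects sum to (73/24)*pi


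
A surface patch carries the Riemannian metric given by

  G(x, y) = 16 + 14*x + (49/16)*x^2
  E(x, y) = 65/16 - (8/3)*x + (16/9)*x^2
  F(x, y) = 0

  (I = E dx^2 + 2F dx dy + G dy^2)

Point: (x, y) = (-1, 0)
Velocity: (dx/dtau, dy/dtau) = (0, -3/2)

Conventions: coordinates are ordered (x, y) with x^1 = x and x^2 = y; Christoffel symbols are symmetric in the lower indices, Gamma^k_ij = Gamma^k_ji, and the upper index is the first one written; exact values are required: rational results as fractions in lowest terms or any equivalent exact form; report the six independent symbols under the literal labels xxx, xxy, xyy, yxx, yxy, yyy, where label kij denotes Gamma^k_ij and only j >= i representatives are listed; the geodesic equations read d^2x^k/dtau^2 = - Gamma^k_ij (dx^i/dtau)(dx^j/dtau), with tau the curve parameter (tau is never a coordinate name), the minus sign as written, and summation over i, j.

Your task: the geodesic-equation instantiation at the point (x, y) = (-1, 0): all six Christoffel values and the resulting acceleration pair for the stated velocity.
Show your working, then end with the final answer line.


E = 1225/144, F = 0, G = 81/16 at the point
E_x = -56/9, E_y = 0, F_x = 0, F_y = 0, G_x = 63/8, G_y = 0
EG - F^2 = 11025/256;  g^inv = (256/11025) * [[81/16, 0], [0, 1225/144]]
first-kind symbols [ij,l] = (1/2)(d_i g_jl + d_j g_il - d_l g_ij): [xx,x] = E_x/2 = -28/9, [xx,y] = F_x - E_y/2 = 0, [xy,x] = E_y/2 = 0, [xy,y] = G_x/2 = 63/16, [yy,x] = F_y - G_x/2 = -63/16, [yy,y] = G_y/2 = 0
Gamma^x_ij = (G*[ij,x] - F*[ij,y])/(EG - F^2), Gamma^y_ij = (E*[ij,y] - F*[ij,x])/(EG - F^2)
Gamma_xxx = -64/175, Gamma_xxy = 0, Gamma_xyy = -81/175, Gamma_yxx = 0, Gamma_yxy = 7/9, Gamma_yyy = 0
d^2x/dtau^2 = -(Gamma_xxx*(0)^2 + 2*Gamma_xxy*(0)*(-3/2) + Gamma_xyy*(-3/2)^2) = 729/700
d^2y/dtau^2 = -(Gamma_yxx*(0)^2 + 2*Gamma_yxy*(0)*(-3/2) + Gamma_yyy*(-3/2)^2) = 0

Answer: Gamma_xxx = -64/175, Gamma_xxy = 0, Gamma_xyy = -81/175, Gamma_yxx = 0, Gamma_yxy = 7/9, Gamma_yyy = 0; accelerations (d^2x/dtau^2, d^2y/dtau^2) = (729/700, 0)


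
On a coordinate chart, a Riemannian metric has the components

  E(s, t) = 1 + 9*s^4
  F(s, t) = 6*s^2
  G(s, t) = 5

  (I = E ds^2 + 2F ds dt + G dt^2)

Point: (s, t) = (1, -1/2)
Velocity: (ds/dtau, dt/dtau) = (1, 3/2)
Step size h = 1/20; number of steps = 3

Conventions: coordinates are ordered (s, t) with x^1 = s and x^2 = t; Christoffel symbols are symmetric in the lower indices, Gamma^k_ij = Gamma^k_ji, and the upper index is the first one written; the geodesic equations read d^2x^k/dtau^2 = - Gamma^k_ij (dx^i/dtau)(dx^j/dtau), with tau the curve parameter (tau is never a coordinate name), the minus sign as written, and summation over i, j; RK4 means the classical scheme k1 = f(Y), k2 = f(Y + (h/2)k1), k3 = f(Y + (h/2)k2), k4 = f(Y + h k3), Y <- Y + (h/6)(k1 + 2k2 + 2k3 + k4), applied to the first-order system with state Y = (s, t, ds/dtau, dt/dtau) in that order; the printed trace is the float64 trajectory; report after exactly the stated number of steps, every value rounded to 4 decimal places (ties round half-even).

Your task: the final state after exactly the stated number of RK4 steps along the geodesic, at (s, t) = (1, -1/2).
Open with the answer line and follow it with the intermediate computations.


Answer: s = 1.1370, t = -0.2830, ds/dtau = 0.8358, dt/dtau = 1.4034

f(Y) = (ds/dtau, dt/dtau, -Gamma^s_ij Y'^i Y'^j, -Gamma^t_ij Y'^i Y'^j) with the Gammas evaluated at the stage position; h = 0.050000; intermediate values shown to 6 dp
step 0: s = 1.0000, t = -0.5000, ds/dtau = 1.0000, dt/dtau = 1.5000
step 1:
  k1: at (s, t) = (1.000000, -0.500000), (ds/dtau, dt/dtau) = (1.000000, 1.500000); Gamma_sss = 1.285714, Gamma_sst = 0.000000, Gamma_stt = 0.000000, Gamma_tss = 0.857143, Gamma_tst = 0.000000, Gamma_ttt = 0.000000; k1 = (1.000000, 1.500000, -1.285714, -0.857143)
  k2: at (s, t) = (1.025000, -0.462500), (ds/dtau, dt/dtau) = (0.967857, 1.478571); Gamma_sss = 1.297952, Gamma_sst = 0.000000, Gamma_stt = 0.000000, Gamma_tss = 0.823607, Gamma_tst = 0.000000, Gamma_ttt = 0.000000; k2 = (0.967857, 1.478571, -1.215854, -0.771511)
  k3: at (s, t) = (1.024196, -0.463036), (ds/dtau, dt/dtau) = (0.969604, 1.480712); Gamma_sss = 1.297606, Gamma_sst = 0.000000, Gamma_stt = 0.000000, Gamma_tss = 0.824679, Gamma_tst = 0.000000, Gamma_ttt = 0.000000; k3 = (0.969604, 1.480712, -1.219920, -0.775307)
  k4: at (s, t) = (1.048480, -0.425964), (ds/dtau, dt/dtau) = (0.939004, 1.461235); Gamma_sss = 1.306780, Gamma_sst = 0.000000, Gamma_stt = 0.000000, Gamma_tss = 0.792484, Gamma_tst = 0.000000, Gamma_ttt = 0.000000; k4 = (0.939004, 1.461235, -1.152225, -0.698756)
  Y <- Y + (h/6)(k1 + 2k2 + 2k3 + k4): s = 1.0484, t = -0.4260, ds/dtau = 0.9391, dt/dtau = 1.4613
step 2:
  k1: at (s, t) = (1.048449, -0.426002), (ds/dtau, dt/dtau) = (0.939088, 1.461254); Gamma_sss = 1.306770, Gamma_sst = 0.000000, Gamma_stt = 0.000000, Gamma_tss = 0.792525, Gamma_tst = 0.000000, Gamma_ttt = 0.000000; k1 = (0.939088, 1.461254, -1.152421, -0.698916)
  k2: at (s, t) = (1.071927, -0.389470), (ds/dtau, dt/dtau) = (0.910277, 1.443781); Gamma_sss = 1.313211, Gamma_sst = 0.000000, Gamma_stt = 0.000000, Gamma_tss = 0.761927, Gamma_tst = 0.000000, Gamma_ttt = 0.000000; k2 = (0.910277, 1.443781, -1.088132, -0.631336)
  k3: at (s, t) = (1.071206, -0.389907), (ds/dtau, dt/dtau) = (0.911884, 1.445470); Gamma_sss = 1.313047, Gamma_sst = 0.000000, Gamma_stt = 0.000000, Gamma_tss = 0.762856, Gamma_tst = 0.000000, Gamma_ttt = 0.000000; k3 = (0.911884, 1.445470, -1.091842, -0.634340)
  k4: at (s, t) = (1.094044, -0.353728), (ds/dtau, dt/dtau) = (0.884496, 1.429537); Gamma_sss = 1.317267, Gamma_sst = 0.000000, Gamma_stt = 0.000000, Gamma_tss = 0.733691, Gamma_tst = 0.000000, Gamma_ttt = 0.000000; k4 = (0.884496, 1.429537, -1.030540, -0.573990)
  Y <- Y + (h/6)(k1 + 2k2 + 2k3 + k4): s = 1.0940, t = -0.3538, ds/dtau = 0.8846, dt/dtau = 1.4296
step 3:
  k1: at (s, t) = (1.094015, -0.353758), (ds/dtau, dt/dtau) = (0.884563, 1.429552); Gamma_sss = 1.317263, Gamma_sst = 0.000000, Gamma_stt = 0.000000, Gamma_tss = 0.733727, Gamma_tst = 0.000000, Gamma_ttt = 0.000000; k1 = (0.884563, 1.429552, -1.030695, -0.574106)
  k2: at (s, t) = (1.116129, -0.318019), (ds/dtau, dt/dtau) = (0.858796, 1.415199); Gamma_sss = 1.319530, Gamma_sst = 0.000000, Gamma_stt = 0.000000, Gamma_tss = 0.706153, Gamma_tst = 0.000000, Gamma_ttt = 0.000000; k2 = (0.858796, 1.415199, -0.973194, -0.520810)
  k3: at (s, t) = (1.115485, -0.318378), (ds/dtau, dt/dtau) = (0.860234, 1.416531); Gamma_sss = 1.319488, Gamma_sst = 0.000000, Gamma_stt = 0.000000, Gamma_tss = 0.706947, Gamma_tst = 0.000000, Gamma_ttt = 0.000000; k3 = (0.860234, 1.416531, -0.976423, -0.523142)
  k4: at (s, t) = (1.137027, -0.282931), (ds/dtau, dt/dtau) = (0.835742, 1.403395); Gamma_sss = 1.320167, Gamma_sst = 0.000000, Gamma_stt = 0.000000, Gamma_tss = 0.680763, Gamma_tst = 0.000000, Gamma_ttt = 0.000000; k4 = (0.835742, 1.403395, -0.922090, -0.475489)
  Y <- Y + (h/6)(k1 + 2k2 + 2k3 + k4): s = 1.1370, t = -0.2830, ds/dtau = 0.8358, dt/dtau = 1.4034


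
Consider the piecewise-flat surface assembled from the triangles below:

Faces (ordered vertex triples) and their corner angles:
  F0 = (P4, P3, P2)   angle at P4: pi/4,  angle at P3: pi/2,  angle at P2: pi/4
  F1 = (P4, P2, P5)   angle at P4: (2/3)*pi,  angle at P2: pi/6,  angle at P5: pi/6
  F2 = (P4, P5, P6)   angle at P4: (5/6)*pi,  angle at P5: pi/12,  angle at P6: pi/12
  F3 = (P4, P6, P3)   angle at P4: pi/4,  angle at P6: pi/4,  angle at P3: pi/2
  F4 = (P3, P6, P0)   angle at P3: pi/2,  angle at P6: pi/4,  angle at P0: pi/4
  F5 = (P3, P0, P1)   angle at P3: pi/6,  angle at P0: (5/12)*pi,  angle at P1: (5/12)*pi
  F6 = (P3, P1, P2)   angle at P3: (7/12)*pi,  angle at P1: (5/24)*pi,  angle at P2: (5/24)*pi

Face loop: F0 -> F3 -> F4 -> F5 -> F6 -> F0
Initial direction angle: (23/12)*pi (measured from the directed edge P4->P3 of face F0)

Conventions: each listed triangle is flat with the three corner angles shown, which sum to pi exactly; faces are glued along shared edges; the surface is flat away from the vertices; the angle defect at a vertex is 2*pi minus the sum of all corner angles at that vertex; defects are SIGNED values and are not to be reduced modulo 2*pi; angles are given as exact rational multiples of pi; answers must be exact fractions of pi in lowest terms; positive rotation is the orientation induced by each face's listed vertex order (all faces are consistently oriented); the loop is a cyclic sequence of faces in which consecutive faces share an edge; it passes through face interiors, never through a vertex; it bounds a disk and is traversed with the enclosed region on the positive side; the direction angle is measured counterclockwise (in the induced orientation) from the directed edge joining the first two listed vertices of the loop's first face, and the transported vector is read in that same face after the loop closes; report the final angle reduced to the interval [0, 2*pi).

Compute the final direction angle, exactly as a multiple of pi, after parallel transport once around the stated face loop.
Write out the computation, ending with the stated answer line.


enclosed vertex P3: corner angles sum to (9/4)*pi, defect = 2*pi - (9/4)*pi = -pi/4
holonomy = initial angle + sum of enclosed defects (mod 2*pi), positive in the induced orientation
final angle = (23/12)*pi - pi/4 = (5/3)*pi (mod 2*pi)

Answer: final direction angle = (5/3)*pi


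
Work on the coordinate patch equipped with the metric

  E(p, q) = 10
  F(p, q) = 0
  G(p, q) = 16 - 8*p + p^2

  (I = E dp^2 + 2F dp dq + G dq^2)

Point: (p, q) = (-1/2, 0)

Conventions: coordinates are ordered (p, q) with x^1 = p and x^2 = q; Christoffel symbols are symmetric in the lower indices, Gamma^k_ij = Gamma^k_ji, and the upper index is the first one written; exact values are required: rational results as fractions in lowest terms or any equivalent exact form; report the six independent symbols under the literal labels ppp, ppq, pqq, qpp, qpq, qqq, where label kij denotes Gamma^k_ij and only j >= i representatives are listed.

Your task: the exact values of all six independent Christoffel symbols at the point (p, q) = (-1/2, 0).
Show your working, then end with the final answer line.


E = 10, F = 0, G = 81/4 at the point
E_p = 0, E_q = 0, F_p = 0, F_q = 0, G_p = -9, G_q = 0
EG - F^2 = 405/2;  g^inv = (2/405) * [[81/4, 0], [0, 10]]
first-kind symbols [ij,l] = (1/2)(d_i g_jl + d_j g_il - d_l g_ij): [pp,p] = E_p/2 = 0, [pp,q] = F_p - E_q/2 = 0, [pq,p] = E_q/2 = 0, [pq,q] = G_p/2 = -9/2, [qq,p] = F_q - G_p/2 = 9/2, [qq,q] = G_q/2 = 0
Gamma^p_ij = (G*[ij,p] - F*[ij,q])/(EG - F^2), Gamma^q_ij = (E*[ij,q] - F*[ij,p])/(EG - F^2)

Answer: Gamma_ppp = 0, Gamma_ppq = 0, Gamma_pqq = 9/20, Gamma_qpp = 0, Gamma_qpq = -2/9, Gamma_qqq = 0


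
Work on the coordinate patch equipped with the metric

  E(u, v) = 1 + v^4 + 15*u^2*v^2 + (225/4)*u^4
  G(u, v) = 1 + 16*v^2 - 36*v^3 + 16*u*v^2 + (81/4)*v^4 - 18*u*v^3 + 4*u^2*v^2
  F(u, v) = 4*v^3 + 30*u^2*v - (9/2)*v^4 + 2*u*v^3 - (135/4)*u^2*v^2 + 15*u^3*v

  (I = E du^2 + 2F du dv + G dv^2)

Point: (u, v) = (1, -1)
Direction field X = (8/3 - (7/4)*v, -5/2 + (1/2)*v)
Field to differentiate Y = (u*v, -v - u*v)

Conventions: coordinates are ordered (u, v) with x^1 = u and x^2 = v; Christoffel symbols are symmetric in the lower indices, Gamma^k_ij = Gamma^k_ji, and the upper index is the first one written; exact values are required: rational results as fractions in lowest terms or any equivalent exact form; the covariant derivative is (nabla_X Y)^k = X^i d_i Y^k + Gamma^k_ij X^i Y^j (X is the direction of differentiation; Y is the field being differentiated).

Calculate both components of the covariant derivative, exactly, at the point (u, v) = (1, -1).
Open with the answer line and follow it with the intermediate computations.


Answer: (nabla_X Y)^u = -11561/734, (nabla_X Y)^v = 45607/2202

E = 293/4, F = -357/4, G = 445/4 at the point
E_u = 255, E_v = -34, F_u = -349/2, F_v = 297/2, G_u = 42, G_v = -315
EG - F^2 = 367/2;  g^inv = (2/367) * [[445/4, 357/4], [357/4, 293/4]]
first-kind symbols [ij,l] = (1/2)(d_i g_jl + d_j g_il - d_l g_ij): [uu,u] = E_u/2 = 255/2, [uu,v] = F_u - E_v/2 = -315/2, [uv,u] = E_v/2 = -17, [uv,v] = G_u/2 = 21, [vv,u] = F_v - G_u/2 = 255/2, [vv,v] = G_v/2 = -315/2
Gamma^u_ij = (G*[ij,u] - F*[ij,v])/(EG - F^2), Gamma^v_ij = (E*[ij,v] - F*[ij,u])/(EG - F^2)
Gamma_uuu = 255/367, Gamma_uuv = -34/367, Gamma_uvv = 255/367, Gamma_vuu = -315/367, Gamma_vuv = 42/367, Gamma_vvv = -315/367
X = (53/12, -3), Y = (-1, 2) at the point


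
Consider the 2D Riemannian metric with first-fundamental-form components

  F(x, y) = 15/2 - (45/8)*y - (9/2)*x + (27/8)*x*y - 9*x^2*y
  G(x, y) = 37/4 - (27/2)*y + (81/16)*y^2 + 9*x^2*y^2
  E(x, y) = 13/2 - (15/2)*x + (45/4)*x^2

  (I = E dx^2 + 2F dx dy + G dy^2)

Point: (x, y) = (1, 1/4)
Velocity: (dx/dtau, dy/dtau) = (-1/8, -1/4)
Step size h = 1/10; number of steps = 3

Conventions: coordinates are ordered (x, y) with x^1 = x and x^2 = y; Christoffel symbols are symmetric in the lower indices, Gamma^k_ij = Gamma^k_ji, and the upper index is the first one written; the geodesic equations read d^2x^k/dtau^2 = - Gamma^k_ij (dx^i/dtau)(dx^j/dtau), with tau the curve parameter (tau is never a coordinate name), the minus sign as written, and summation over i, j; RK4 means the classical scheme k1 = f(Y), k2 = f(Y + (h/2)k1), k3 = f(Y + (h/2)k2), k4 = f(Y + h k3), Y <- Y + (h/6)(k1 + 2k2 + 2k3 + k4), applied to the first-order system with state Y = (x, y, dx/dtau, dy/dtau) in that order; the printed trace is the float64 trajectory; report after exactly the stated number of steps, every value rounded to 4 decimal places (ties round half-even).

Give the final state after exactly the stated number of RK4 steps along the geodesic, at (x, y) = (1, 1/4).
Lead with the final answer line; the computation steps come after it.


Answer: x = 0.9651, y = 0.1768, dx/dtau = -0.1084, dy/dtau = -0.2386

f(Y) = (dx/dtau, dy/dtau, -Gamma^x_ij Y'^i Y'^j, -Gamma^y_ij Y'^i Y'^j) with the Gammas evaluated at the stage position; h = 0.100000; intermediate values shown to 6 dp
step 0: x = 1.0000, y = 0.2500, dx/dtau = -0.1250, dy/dtau = -0.2500
step 1:
  k1: at (x, y) = (1.000000, 0.250000), (dx/dtau, dy/dtau) = (-0.125000, -0.250000); Gamma_xxx = 0.754181, Gamma_xxy = -0.001524, Gamma_xyy = -1.144260, Gamma_yxx = -1.228572, Gamma_yxy = 0.083327, Gamma_yyy = -0.447123; k1 = (-0.125000, -0.250000, 0.059827, 0.041934)
  k2: at (x, y) = (0.993750, 0.237500), (dx/dtau, dy/dtau) = (-0.122009, -0.247903); Gamma_xxx = 0.776388, Gamma_xxy = -0.002753, Gamma_xyy = -1.131960, Gamma_yxx = -1.206344, Gamma_yxy = 0.074008, Gamma_yyy = -0.440523; k2 = (-0.122009, -0.247903, 0.058175, 0.040554)
  k3: at (x, y) = (0.993900, 0.237605), (dx/dtau, dy/dtau) = (-0.122091, -0.247972); Gamma_xxx = 0.776109, Gamma_xxy = -0.002739, Gamma_xyy = -1.132075, Gamma_yxx = -1.206477, Gamma_yxy = 0.074089, Gamma_yyy = -0.440637; k3 = (-0.122091, -0.247972, 0.058209, 0.040593)
  k4: at (x, y) = (0.987791, 0.225203), (dx/dtau, dy/dtau) = (-0.119179, -0.245941); Gamma_xxx = 0.797325, Gamma_xxy = -0.003653, Gamma_xyy = -1.120296, Gamma_yxx = -1.185155, Gamma_yxy = 0.065528, Gamma_yyy = -0.434532; k4 = (-0.119179, -0.245941, 0.056652, 0.039276)
  Y <- Y + (h/6)(k1 + 2k2 + 2k3 + k4): x = 0.9878, y = 0.2252, dx/dtau = -0.1192, dy/dtau = -0.2459
step 2:
  k1: at (x, y) = (0.987794, 0.225205), (dx/dtau, dy/dtau) = (-0.119179, -0.245942); Gamma_xxx = 0.797319, Gamma_xxy = -0.003653, Gamma_xyy = -1.120298, Gamma_yxx = -1.185158, Gamma_yxy = 0.065530, Gamma_yyy = -0.434534; k1 = (-0.119179, -0.245942, 0.056653, 0.039276)
  k2: at (x, y) = (0.981835, 0.212908), (dx/dtau, dy/dtau) = (-0.116347, -0.243978); Gamma_xxx = 0.817573, Gamma_xxy = -0.004291, Gamma_xyy = -1.109024, Gamma_yxx = -1.164703, Gamma_yxy = 0.057690, Gamma_yyy = -0.428886; k2 = (-0.116347, -0.243978, 0.055191, 0.038020)
  k3: at (x, y) = (0.981976, 0.213006), (dx/dtau, dy/dtau) = (-0.116420, -0.244041); Gamma_xxx = 0.817320, Gamma_xxy = -0.004283, Gamma_xyy = -1.109125, Gamma_yxx = -1.164810, Gamma_yxy = 0.057754, Gamma_yyy = -0.428986; k3 = (-0.116420, -0.244041, 0.055221, 0.038054)
  k4: at (x, y) = (0.976152, 0.200801), (dx/dtau, dy/dtau) = (-0.113657, -0.242136); Gamma_xxx = 0.836694, Gamma_xxy = -0.004687, Gamma_xyy = -1.098316, Gamma_yxx = -1.145143, Gamma_yxy = 0.050575, Gamma_yyy = -0.423736; k4 = (-0.113657, -0.242136, 0.053844, 0.036853)
  Y <- Y + (h/6)(k1 + 2k2 + 2k3 + k4): x = 0.9762, y = 0.2008, dx/dtau = -0.1137, dy/dtau = -0.2421
step 3:
  k1: at (x, y) = (0.976154, 0.200803), (dx/dtau, dy/dtau) = (-0.113657, -0.242137); Gamma_xxx = 0.836689, Gamma_xxy = -0.004687, Gamma_xyy = -1.098318, Gamma_yxx = -1.145145, Gamma_yxy = 0.050577, Gamma_yyy = -0.423738; k1 = (-0.113657, -0.242137, 0.053844, 0.036853)
  k2: at (x, y) = (0.970471, 0.188696), (dx/dtau, dy/dtau) = (-0.110965, -0.240294); Gamma_xxx = 0.855206, Gamma_xxy = -0.004889, Gamma_xyy = -1.087964, Gamma_yxx = -1.126233, Gamma_yxy = 0.044028, Gamma_yyy = -0.418855; k2 = (-0.110965, -0.240294, 0.052551, 0.035705)
  k3: at (x, y) = (0.970606, 0.188789), (dx/dtau, dy/dtau) = (-0.111030, -0.240352); Gamma_xxx = 0.854977, Gamma_xxy = -0.004885, Gamma_xyy = -1.088053, Gamma_yxx = -1.126317, Gamma_yxy = 0.044078, Gamma_yyy = -0.418943; k3 = (-0.111030, -0.240352, 0.052577, 0.035734)
  k4: at (x, y) = (0.965051, 0.176768), (dx/dtau, dy/dtau) = (-0.108400, -0.238564); Gamma_xxx = 0.872707, Gamma_xxy = -0.004919, Gamma_xyy = -1.078121, Gamma_yxx = -1.108094, Gamma_yxy = 0.038109, Gamma_yyy = -0.414378; k4 = (-0.108400, -0.238564, 0.051358, 0.034633)
  Y <- Y + (h/6)(k1 + 2k2 + 2k3 + k4): x = 0.9651, y = 0.1768, dx/dtau = -0.1084, dy/dtau = -0.2386


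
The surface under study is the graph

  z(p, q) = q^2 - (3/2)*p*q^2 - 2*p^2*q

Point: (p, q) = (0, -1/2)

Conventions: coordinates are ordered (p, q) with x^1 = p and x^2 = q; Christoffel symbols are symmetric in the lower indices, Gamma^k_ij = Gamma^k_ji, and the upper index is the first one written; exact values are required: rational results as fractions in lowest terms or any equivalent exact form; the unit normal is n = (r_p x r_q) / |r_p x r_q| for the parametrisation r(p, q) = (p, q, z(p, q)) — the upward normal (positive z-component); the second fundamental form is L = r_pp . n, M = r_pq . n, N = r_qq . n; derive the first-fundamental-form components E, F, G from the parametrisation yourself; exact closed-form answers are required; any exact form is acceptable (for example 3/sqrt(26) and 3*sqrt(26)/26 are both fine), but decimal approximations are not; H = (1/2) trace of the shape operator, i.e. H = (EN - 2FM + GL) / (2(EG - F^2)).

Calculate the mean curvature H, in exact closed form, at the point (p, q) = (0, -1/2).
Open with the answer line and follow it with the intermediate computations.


Answer: H = 1320*sqrt(137)/18769

z_p = -3/8, z_q = -1, z_pp = 2, z_pq = 3/2, z_qq = 2
E = 73/64, F = 3/8, G = 2; answer radicand W^2 = 137/64
unnormalised second-form numerators: l = 2, m = 3/2, n = 2; L = l/sqrt(137/64), and similarly M = m/sqrt(W^2), N = n/sqrt(W^2)
H = (E*n - 2*F*m + G*l) / (2*(EG - F^2)*sqrt(W^2)); E*n - 2*F*m + G*l = 165/32, EG - F^2 = 137/64, so H = (165/137)/sqrt(137/64)


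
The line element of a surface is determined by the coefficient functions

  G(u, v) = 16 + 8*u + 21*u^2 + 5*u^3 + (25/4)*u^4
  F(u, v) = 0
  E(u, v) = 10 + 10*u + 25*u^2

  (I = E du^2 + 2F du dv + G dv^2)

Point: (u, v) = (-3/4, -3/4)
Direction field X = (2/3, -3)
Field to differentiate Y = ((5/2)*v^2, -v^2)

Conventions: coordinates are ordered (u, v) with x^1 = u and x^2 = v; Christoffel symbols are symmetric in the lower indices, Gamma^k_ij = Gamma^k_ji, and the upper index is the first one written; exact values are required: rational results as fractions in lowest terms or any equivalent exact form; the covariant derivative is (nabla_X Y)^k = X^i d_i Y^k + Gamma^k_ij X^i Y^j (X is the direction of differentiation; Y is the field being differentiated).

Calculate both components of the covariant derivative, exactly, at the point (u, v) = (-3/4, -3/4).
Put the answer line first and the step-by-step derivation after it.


Answer: (nabla_X Y)^u = 399453/33920, (nabla_X Y)^v = -1065/596

E = 265/16, F = 0, G = 22201/1024 at the point
E_u = -55/2, E_v = 0, F_u = 0, F_v = 0, G_u = -1639/64, G_v = 0
EG - F^2 = 5883265/16384;  g^inv = (16384/5883265) * [[22201/1024, 0], [0, 265/16]]
first-kind symbols [ij,l] = (1/2)(d_i g_jl + d_j g_il - d_l g_ij): [uu,u] = E_u/2 = -55/4, [uu,v] = F_u - E_v/2 = 0, [uv,u] = E_v/2 = 0, [uv,v] = G_u/2 = -1639/128, [vv,u] = F_v - G_u/2 = 1639/128, [vv,v] = G_v/2 = 0
Gamma^u_ij = (G*[ij,u] - F*[ij,v])/(EG - F^2), Gamma^v_ij = (E*[ij,v] - F*[ij,u])/(EG - F^2)
Gamma_uuu = -44/53, Gamma_uuv = 0, Gamma_uvv = 1639/2120, Gamma_vuu = 0, Gamma_vuv = -88/149, Gamma_vvv = 0
X = (2/3, -3), Y = (45/32, -9/16) at the point


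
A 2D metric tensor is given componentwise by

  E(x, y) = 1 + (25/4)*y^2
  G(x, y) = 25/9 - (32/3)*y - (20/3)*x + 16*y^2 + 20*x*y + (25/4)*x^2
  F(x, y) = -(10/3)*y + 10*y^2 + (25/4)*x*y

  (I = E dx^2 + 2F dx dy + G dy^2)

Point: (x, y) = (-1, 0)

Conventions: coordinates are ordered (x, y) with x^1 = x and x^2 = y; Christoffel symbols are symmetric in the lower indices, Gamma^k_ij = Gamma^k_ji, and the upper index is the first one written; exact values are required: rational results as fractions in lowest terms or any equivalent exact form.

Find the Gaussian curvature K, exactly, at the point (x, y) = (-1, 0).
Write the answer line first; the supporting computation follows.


Answer: K = -324/12769

E = 1, F = 0, G = 565/36, EG - F^2 = 565/36 at the point
E_x = 0, E_y = 0, F_x = 0, F_y = -115/12, G_x = -115/6, G_y = -92/3
E_yy = 25/2, F_xy = 25/4, G_xx = 25/2
By Brioschi, K is (det M1 - det M2) divided by (EG - F^2) squared.
M1 = [[-E_yy/2 + F_xy - G_xx/2, E_x/2, F_x - E_y/2], [F_y - G_x/2, E, F], [G_y/2, F, G]] = [[-25/4, 0, 0], [0, 1, 0], [-46/3, 0, 565/36]]; det M1 = -14125/144
M2 = [[0, E_y/2, G_x/2], [E_y/2, E, F], [G_x/2, F, G]] = [[0, 0, -115/12], [0, 1, 0], [-115/12, 0, 565/36]]; det M2 = -13225/144
det M1 - det M2 = -25/4; K = -25/4 / (565/36)^2 = -324/12769


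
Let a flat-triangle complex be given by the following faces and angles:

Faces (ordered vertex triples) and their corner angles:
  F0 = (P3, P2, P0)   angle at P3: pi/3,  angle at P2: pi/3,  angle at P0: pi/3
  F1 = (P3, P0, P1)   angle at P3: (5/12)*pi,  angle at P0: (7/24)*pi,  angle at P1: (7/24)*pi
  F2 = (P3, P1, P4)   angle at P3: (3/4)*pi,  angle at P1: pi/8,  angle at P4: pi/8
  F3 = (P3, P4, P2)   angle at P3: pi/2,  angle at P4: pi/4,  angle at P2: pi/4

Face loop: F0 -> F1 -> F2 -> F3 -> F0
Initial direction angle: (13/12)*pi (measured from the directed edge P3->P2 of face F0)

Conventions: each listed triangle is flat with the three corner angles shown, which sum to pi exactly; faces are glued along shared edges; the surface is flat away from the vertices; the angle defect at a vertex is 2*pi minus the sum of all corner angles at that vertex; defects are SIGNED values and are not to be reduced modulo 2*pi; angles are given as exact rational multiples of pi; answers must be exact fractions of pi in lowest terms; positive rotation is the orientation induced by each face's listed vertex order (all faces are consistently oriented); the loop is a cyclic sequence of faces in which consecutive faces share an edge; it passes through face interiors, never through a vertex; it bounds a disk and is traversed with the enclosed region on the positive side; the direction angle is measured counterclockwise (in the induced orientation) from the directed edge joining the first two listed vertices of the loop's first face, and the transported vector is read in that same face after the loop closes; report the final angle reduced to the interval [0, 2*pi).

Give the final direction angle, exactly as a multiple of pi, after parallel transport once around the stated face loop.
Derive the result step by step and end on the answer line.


enclosed vertex P3: corner angles sum to 2*pi, defect = 2*pi - 2*pi = 0
final direction = starting direction + enclosed defect total, reduced mod 2*pi (induced orientation)
final angle = (13/12)*pi + 0 = (13/12)*pi (mod 2*pi)

Answer: final direction angle = (13/12)*pi


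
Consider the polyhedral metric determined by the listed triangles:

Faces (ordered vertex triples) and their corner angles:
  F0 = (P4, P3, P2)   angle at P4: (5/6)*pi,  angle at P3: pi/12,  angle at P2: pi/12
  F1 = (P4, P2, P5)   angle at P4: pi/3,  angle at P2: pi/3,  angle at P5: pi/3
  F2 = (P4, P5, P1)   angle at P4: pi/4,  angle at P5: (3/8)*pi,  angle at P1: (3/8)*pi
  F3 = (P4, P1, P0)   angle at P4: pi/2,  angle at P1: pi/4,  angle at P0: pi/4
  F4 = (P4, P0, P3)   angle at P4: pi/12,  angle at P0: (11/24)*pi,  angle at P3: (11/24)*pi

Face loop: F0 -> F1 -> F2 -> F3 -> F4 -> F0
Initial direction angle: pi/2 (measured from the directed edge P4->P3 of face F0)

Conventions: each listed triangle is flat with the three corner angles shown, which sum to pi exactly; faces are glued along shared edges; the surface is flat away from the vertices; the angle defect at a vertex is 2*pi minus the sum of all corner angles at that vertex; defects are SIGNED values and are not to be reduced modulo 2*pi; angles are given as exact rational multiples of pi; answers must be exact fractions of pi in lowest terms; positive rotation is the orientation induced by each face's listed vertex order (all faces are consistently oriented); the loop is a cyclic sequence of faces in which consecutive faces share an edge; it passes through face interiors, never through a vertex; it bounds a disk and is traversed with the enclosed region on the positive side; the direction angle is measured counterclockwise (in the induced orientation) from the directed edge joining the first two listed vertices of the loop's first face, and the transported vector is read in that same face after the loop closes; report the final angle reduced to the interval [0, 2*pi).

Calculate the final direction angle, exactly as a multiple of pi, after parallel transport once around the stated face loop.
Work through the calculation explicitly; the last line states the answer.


enclosed vertex P4: corner angles sum to 2*pi, defect = 2*pi - 2*pi = 0
holonomy = initial angle + sum of enclosed defects (mod 2*pi), positive in the induced orientation
final angle = pi/2 + 0 = pi/2 (mod 2*pi)

Answer: final direction angle = pi/2


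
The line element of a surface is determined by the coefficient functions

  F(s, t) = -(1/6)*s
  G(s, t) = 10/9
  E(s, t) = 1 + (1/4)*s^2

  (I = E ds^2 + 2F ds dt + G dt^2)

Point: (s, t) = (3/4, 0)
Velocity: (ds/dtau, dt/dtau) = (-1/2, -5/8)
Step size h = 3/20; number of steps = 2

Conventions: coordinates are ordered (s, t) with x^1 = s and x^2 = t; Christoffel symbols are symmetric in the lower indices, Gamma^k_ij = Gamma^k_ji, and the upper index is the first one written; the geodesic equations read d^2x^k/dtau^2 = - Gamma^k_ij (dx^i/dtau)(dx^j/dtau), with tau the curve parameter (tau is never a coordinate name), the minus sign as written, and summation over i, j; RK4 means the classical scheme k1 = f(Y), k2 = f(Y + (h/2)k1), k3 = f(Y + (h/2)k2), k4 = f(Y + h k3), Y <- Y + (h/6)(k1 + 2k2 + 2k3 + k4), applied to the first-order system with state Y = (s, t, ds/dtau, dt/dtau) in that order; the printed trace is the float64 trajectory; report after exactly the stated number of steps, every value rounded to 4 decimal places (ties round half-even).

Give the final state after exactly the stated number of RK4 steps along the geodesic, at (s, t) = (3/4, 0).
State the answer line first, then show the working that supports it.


Answer: s = 0.5984, t = -0.1860, ds/dtau = -0.5105, dt/dtau = -0.6146

f(Y) = (ds/dtau, dt/dtau, -Gamma^s_ij Y'^i Y'^j, -Gamma^t_ij Y'^i Y'^j) with the Gammas evaluated at the stage position; h = 0.150000; intermediate values shown to 6 dp
step 0: s = 0.7500, t = 0.0000, ds/dtau = -0.5000, dt/dtau = -0.6250
step 1:
  k1: at (s, t) = (0.750000, 0.000000), (ds/dtau, dt/dtau) = (-0.500000, -0.625000); Gamma_sss = 0.149792, Gamma_sst = 0.000000, Gamma_stt = 0.000000, Gamma_tss = -0.133148, Gamma_tst = 0.000000, Gamma_ttt = 0.000000; k1 = (-0.500000, -0.625000, -0.037448, 0.033287)
  k2: at (s, t) = (0.712500, -0.046875), (ds/dtau, dt/dtau) = (-0.502809, -0.622503); Gamma_sss = 0.143878, Gamma_sst = 0.000000, Gamma_stt = 0.000000, Gamma_tss = -0.134623, Gamma_tst = 0.000000, Gamma_ttt = 0.000000; k2 = (-0.502809, -0.622503, -0.036375, 0.034035)
  k3: at (s, t) = (0.712289, -0.046688), (ds/dtau, dt/dtau) = (-0.502728, -0.622447); Gamma_sss = 0.143845, Gamma_sst = 0.000000, Gamma_stt = 0.000000, Gamma_tss = -0.134631, Gamma_tst = 0.000000, Gamma_ttt = 0.000000; k3 = (-0.502728, -0.622447, -0.036355, 0.034026)
  k4: at (s, t) = (0.674591, -0.093367), (ds/dtau, dt/dtau) = (-0.505453, -0.619896); Gamma_sss = 0.137685, Gamma_sst = 0.000000, Gamma_stt = 0.000000, Gamma_tss = -0.136068, Gamma_tst = 0.000000, Gamma_ttt = 0.000000; k4 = (-0.505453, -0.619896, -0.035176, 0.034763)
  Y <- Y + (h/6)(k1 + 2k2 + 2k3 + k4): s = 0.6746, t = -0.0934, ds/dtau = -0.5055, dt/dtau = -0.6199
step 2:
  k1: at (s, t) = (0.674587, -0.093370), (ds/dtau, dt/dtau) = (-0.505452, -0.619896); Gamma_sss = 0.137684, Gamma_sst = 0.000000, Gamma_stt = 0.000000, Gamma_tss = -0.136068, Gamma_tst = 0.000000, Gamma_ttt = 0.000000; k1 = (-0.505452, -0.619896, -0.035176, 0.034763)
  k2: at (s, t) = (0.636678, -0.139862), (ds/dtau, dt/dtau) = (-0.508090, -0.617288); Gamma_sss = 0.131279, Gamma_sst = 0.000000, Gamma_stt = 0.000000, Gamma_tss = -0.137463, Gamma_tst = 0.000000, Gamma_ttt = 0.000000; k2 = (-0.508090, -0.617288, -0.033890, 0.035487)
  k3: at (s, t) = (0.636480, -0.139667), (ds/dtau, dt/dtau) = (-0.507994, -0.617234); Gamma_sss = 0.131245, Gamma_sst = 0.000000, Gamma_stt = 0.000000, Gamma_tss = -0.137470, Gamma_tst = 0.000000, Gamma_ttt = 0.000000; k3 = (-0.507994, -0.617234, -0.033869, 0.035475)
  k4: at (s, t) = (0.598388, -0.185955), (ds/dtau, dt/dtau) = (-0.510532, -0.614574); Gamma_sss = 0.124599, Gamma_sst = 0.000000, Gamma_stt = 0.000000, Gamma_tss = -0.138816, Gamma_tst = 0.000000, Gamma_ttt = 0.000000; k4 = (-0.510532, -0.614574, -0.032476, 0.036182)
  Y <- Y + (h/6)(k1 + 2k2 + 2k3 + k4): s = 0.5984, t = -0.1860, ds/dtau = -0.5105, dt/dtau = -0.6146


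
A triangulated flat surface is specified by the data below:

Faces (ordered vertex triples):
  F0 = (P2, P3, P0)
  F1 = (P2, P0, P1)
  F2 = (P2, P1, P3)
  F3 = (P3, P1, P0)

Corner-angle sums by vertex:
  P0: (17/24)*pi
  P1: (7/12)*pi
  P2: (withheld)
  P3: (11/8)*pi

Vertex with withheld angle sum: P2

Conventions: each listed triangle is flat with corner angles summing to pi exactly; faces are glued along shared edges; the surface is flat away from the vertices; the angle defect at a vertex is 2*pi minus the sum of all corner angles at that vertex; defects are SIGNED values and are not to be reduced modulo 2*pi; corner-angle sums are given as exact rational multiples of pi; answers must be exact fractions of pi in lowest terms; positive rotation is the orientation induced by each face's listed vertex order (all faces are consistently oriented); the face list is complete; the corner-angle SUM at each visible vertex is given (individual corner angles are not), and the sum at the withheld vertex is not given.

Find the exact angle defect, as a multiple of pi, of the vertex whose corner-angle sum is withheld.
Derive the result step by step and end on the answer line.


V = 4, E = 6, F = 4; chi = V - E + F = 2
Gauss-Bonnet: total defect = 2*pi*chi = 4*pi; visible defects sum to (10/3)*pi

Answer: defect(P2) = (2/3)*pi


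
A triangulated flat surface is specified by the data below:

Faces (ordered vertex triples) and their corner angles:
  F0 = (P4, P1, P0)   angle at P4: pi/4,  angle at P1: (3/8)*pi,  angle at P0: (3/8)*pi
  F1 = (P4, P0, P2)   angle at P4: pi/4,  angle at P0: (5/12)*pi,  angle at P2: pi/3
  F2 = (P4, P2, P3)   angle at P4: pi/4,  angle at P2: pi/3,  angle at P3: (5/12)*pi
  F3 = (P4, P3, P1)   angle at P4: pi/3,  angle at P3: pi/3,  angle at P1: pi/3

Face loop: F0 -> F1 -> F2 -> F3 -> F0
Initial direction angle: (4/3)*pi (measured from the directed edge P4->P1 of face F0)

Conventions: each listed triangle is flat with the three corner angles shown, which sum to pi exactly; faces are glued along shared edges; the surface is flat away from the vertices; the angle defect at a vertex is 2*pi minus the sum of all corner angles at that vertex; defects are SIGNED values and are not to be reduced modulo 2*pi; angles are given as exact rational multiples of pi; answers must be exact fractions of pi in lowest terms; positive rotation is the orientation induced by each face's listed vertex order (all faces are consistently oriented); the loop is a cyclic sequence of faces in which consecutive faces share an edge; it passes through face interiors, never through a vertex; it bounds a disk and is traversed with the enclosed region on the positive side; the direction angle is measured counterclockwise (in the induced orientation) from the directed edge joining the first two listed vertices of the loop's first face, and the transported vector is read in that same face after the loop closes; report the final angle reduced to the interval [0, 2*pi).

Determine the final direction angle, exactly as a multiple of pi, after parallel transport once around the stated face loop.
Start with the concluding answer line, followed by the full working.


Answer: final direction angle = pi/4

enclosed vertex P4: corner angles sum to (13/12)*pi, defect = 2*pi - (13/12)*pi = (11/12)*pi
the rotation equals the total enclosed defect, so the final angle is initial + defects (mod 2*pi)
final angle = (4/3)*pi + (11/12)*pi = pi/4 (mod 2*pi)


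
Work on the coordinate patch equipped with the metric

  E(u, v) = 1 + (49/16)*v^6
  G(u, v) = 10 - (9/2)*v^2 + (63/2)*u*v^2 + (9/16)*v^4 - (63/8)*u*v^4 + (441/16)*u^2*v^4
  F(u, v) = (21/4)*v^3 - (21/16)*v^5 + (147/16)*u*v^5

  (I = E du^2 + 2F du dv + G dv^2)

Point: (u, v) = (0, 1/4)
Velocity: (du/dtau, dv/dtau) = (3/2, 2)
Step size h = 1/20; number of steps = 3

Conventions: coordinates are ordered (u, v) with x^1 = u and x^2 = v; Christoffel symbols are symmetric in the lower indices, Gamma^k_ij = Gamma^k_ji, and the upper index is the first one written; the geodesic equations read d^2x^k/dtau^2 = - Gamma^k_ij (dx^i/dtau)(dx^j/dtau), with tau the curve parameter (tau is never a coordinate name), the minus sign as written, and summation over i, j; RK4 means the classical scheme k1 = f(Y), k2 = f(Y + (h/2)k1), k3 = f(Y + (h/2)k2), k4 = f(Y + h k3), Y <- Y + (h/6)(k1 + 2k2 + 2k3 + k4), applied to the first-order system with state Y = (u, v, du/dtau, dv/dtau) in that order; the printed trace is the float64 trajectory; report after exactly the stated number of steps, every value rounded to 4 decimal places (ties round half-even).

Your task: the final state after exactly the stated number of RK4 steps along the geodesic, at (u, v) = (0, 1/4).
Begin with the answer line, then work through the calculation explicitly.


Answer: u = 0.2246, v = 0.5397, du/dtau = 1.4888, dv/dtau = 1.7939

f(Y) = (du/dtau, dv/dtau, -Gamma^u_ij Y'^i Y'^j, -Gamma^v_ij Y'^i Y'^j) with the Gammas evaluated at the stage position; h = 0.050000; intermediate values shown to 6 dp
step 0: u = 0.0000, v = 0.2500, du/dtau = 1.5000, dv/dtau = 2.0000
step 1:
  k1: at (u, v) = (0.000000, 0.250000), (du/dtau, dv/dtau) = (1.500000, 2.000000); Gamma_uuu = 0.000000, Gamma_uuv = 0.000923, Gamma_uvv = -0.001055, Gamma_vuu = 0.000000, Gamma_vuv = 0.099673, Gamma_vvv = -0.113912; k1 = (1.500000, 2.000000, -0.001318, -0.142391)
  k2: at (u, v) = (0.037500, 0.300000), (du/dtau, dv/dtau) = (1.499967, 1.996440); Gamma_uuu = 0.000000, Gamma_uuv = 0.002300, Gamma_uvv = -0.001616, Gamma_vuu = 0.000000, Gamma_vuv = 0.143620, Gamma_vvv = -0.100876; k2 = (1.499967, 1.996440, -0.007337, -0.458098)
  k3: at (u, v) = (0.037499, 0.299911), (du/dtau, dv/dtau) = (1.499817, 1.988548); Gamma_uuu = 0.000000, Gamma_uuv = 0.002297, Gamma_uvv = -0.001614, Gamma_vuu = 0.000000, Gamma_vuv = 0.143534, Gamma_vvv = -0.100846; k3 = (1.499817, 1.988548, -0.007319, -0.457388)
  k4: at (u, v) = (0.074991, 0.349427), (du/dtau, dv/dtau) = (1.499634, 1.977131); Gamma_uuu = 0.000000, Gamma_uuv = 0.004911, Gamma_uvv = -0.001907, Gamma_vuu = 0.000000, Gamma_vuv = 0.194448, Gamma_vvv = -0.075532; k4 = (1.499634, 1.977131, -0.021663, -0.857810)
  Y <- Y + (h/6)(k1 + 2k2 + 2k3 + k4): u = 0.0750, v = 0.3496, du/dtau = 1.4996, dv/dtau = 1.9764
step 2:
  k1: at (u, v) = (0.074993, 0.349559), (du/dtau, dv/dtau) = (1.499564, 1.976407); Gamma_uuu = 0.000000, Gamma_uuv = 0.004920, Gamma_uvv = -0.001910, Gamma_vuu = 0.000000, Gamma_vuv = 0.194596, Gamma_vvv = -0.075558; k1 = (1.499564, 1.976407, -0.021701, -0.858326)
  k2: at (u, v) = (0.112482, 0.398969), (du/dtau, dv/dtau) = (1.499022, 1.954949); Gamma_uuu = 0.000000, Gamma_uuv = 0.009419, Gamma_uvv = -0.001434, Gamma_vuu = 0.000000, Gamma_vuv = 0.252094, Gamma_vvv = -0.038385; k2 = (1.499022, 1.954949, -0.049722, -1.330825)
  k3: at (u, v) = (0.112469, 0.398433), (du/dtau, dv/dtau) = (1.498321, 1.943136); Gamma_uuu = 0.000000, Gamma_uuv = 0.009355, Gamma_uvv = -0.001427, Gamma_vuu = 0.000000, Gamma_vuv = 0.251415, Gamma_vvv = -0.038351; k3 = (1.498321, 1.943136, -0.049086, -1.319157)
  k4: at (u, v) = (0.149909, 0.446716), (du/dtau, dv/dtau) = (1.497110, 1.910449); Gamma_uuu = 0.000000, Gamma_uuv = 0.016232, Gamma_uvv = 0.000513, Gamma_vuu = 0.000000, Gamma_vuv = 0.312923, Gamma_vvv = 0.009880; k4 = (1.497110, 1.910449, -0.094724, -1.826076)
  Y <- Y + (h/6)(k1 + 2k2 + 2k3 + k4): u = 0.1499, v = 0.4469, du/dtau = 1.4969, dv/dtau = 1.9099
step 3:
  k1: at (u, v) = (0.149921, 0.446918), (du/dtau, dv/dtau) = (1.496947, 1.909871); Gamma_uuu = 0.000000, Gamma_uuv = 0.016269, Gamma_uvv = 0.000514, Gamma_vuu = 0.000000, Gamma_vuv = 0.313202, Gamma_vvv = 0.009901; k1 = (1.496947, 1.909871, -0.094900, -1.826990)
  k2: at (u, v) = (0.187345, 0.494665), (du/dtau, dv/dtau) = (1.494575, 1.864196); Gamma_uuu = 0.000000, Gamma_uuv = 0.026187, Gamma_uvv = 0.004710, Gamma_vuu = 0.000000, Gamma_vuv = 0.377954, Gamma_vvv = 0.067983; k2 = (1.494575, 1.864196, -0.162295, -2.342350)
  k3: at (u, v) = (0.187286, 0.493523), (du/dtau, dv/dtau) = (1.492890, 1.851312); Gamma_uuu = 0.000000, Gamma_uuv = 0.025893, Gamma_uvv = 0.004662, Gamma_vuu = 0.000000, Gamma_vuv = 0.376267, Gamma_vvv = 0.067746; k3 = (1.492890, 1.851312, -0.159106, -2.312043)
  k4: at (u, v) = (0.224566, 0.539483), (du/dtau, dv/dtau) = (1.488992, 1.794268); Gamma_uuu = 0.000000, Gamma_uuv = 0.038730, Gamma_uvv = 0.011732, Gamma_vuu = 0.000000, Gamma_vuv = 0.440462, Gamma_vvv = 0.133422; k4 = (1.488992, 1.794268, -0.244718, -2.783058)
  Y <- Y + (h/6)(k1 + 2k2 + 2k3 + k4): u = 0.2246, v = 0.5397, du/dtau = 1.4888, dv/dtau = 1.7939
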